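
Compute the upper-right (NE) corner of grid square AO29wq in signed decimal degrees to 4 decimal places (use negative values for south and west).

59.7083, -174.0833

Field A=0, O=14: +0·20° lon, +14·10° lat → SW at lon -180°, lat 50°.
Square 2, 9: +2·2° lon, +9·1° lat → SW at lon -176°, lat 59°.
Subsquare w=22, q=16: +22·0.0833333° lon, +16·0.0416667° lat → SW at lon -174.167°, lat 59.6667°.
Cell spans 0.0833333° lon × 0.0416667° lat. NE corner is SW corner plus one full cell.
latitude 59.7083, longitude -174.0833.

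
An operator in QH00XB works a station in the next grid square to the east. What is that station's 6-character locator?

Longitude subsquare x = 23; +1 → 24, wraps to 0 = a, carry into square.
Longitude square 0; +1 → 1.
The latitude characters are unchanged.

QH10ab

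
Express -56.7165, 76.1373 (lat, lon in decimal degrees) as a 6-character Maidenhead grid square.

MD83bg

Offset from 180°W / 90°S: lon 256.1373°, lat 33.2835°.
Field: 256.1373/20 → 12 → M, 33.2835/10 → 3 → D; chars MD.
Square: 16.1373/2 → 8, 3.2835/1 → 3; chars 83.
Subsquare: 0.1373/0.0833333 → 1 → b, 0.2835/0.0416667 → 6 → g; chars bg.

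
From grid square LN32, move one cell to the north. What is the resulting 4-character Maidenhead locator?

LN33

Latitude square 2; +1 → 3.
The longitude characters are unchanged.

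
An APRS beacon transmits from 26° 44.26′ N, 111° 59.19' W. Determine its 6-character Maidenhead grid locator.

DL46ar

Add 180° to longitude and 90° to latitude: 68.0135, 116.7377.
Field: 68.0135/20 → 3 → D, 116.7377/10 → 11 → L; chars DL.
Square: 8.0135/2 → 4, 6.7377/1 → 6; chars 46.
Subsquare: 0.0135/0.0833333 → 0 → a, 0.7377/0.0416667 → 17 → r; chars ar.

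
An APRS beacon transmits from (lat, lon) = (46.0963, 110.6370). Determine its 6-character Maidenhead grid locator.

Add 180° to longitude and 90° to latitude: 290.6370, 136.0963.
Field: lon ⌊290.6370/20⌋ = 14 → O; lat ⌊136.0963/10⌋ = 13 → N.
Square: lon ⌊10.6370/2⌋ = 5; lat ⌊6.0963/1⌋ = 6.
Subsquare: lon ⌊0.6370/0.0833333⌋ = 7 → h; lat ⌊0.0963/0.0416667⌋ = 2 → c.

ON56hc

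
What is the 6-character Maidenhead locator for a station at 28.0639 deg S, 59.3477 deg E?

LG91qw

Add 180° to longitude and 90° to latitude: 239.3477, 61.9361.
Field: lon ⌊239.3477/20⌋ = 11 → L; lat ⌊61.9361/10⌋ = 6 → G.
Square: lon ⌊19.3477/2⌋ = 9; lat ⌊1.9361/1⌋ = 1.
Subsquare: lon ⌊1.3477/0.0833333⌋ = 16 → q; lat ⌊0.9361/0.0416667⌋ = 22 → w.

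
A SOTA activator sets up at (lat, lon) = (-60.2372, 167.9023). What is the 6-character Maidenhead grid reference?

Shift to the Maidenhead origin (180°W, 90°S): lon 347.9023, lat 29.7628.
Field: lon ⌊347.9023/20⌋ = 17 → R; lat ⌊29.7628/10⌋ = 2 → C.
Square: lon ⌊7.9023/2⌋ = 3; lat ⌊9.7628/1⌋ = 9.
Subsquare: lon ⌊1.9023/0.0833333⌋ = 22 → w; lat ⌊0.7628/0.0416667⌋ = 18 → s.

RC39ws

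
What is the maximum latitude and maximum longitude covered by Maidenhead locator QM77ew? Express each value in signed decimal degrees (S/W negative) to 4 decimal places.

37.9583, 154.4167

Field Q=16, M=12: +16·20° lon, +12·10° lat → SW at lon 140°, lat 30°.
Square 7, 7: +7·2° lon, +7·1° lat → SW at lon 154°, lat 37°.
Subsquare e=4, w=22: +4·0.0833333° lon, +22·0.0416667° lat → SW at lon 154.333°, lat 37.9167°.
Cell spans 0.0833333° lon × 0.0416667° lat. NE corner is SW corner plus one full cell.
latitude 37.9583, longitude 154.4167.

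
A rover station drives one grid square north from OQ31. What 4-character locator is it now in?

Latitude square 1; +1 → 2.
The longitude characters are unchanged.

OQ32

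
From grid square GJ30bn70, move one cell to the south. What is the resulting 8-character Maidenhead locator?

GJ30bm79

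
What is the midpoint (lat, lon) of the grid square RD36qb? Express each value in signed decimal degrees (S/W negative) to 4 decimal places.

Field R=17, D=3: +17·20° lon, +3·10° lat → SW at lon 160°, lat -60°.
Square 3, 6: +3·2° lon, +6·1° lat → SW at lon 166°, lat -54°.
Subsquare q=16, b=1: +16·0.0833333° lon, +1·0.0416667° lat → SW at lon 167.333°, lat -53.9583°.
Cell spans 0.0833333° lon × 0.0416667° lat. Centre is SW corner plus half of each.
latitude -53.9375, longitude 167.3750.

-53.9375, 167.3750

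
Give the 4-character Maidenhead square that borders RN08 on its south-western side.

Longitude square 0; −1 → -1, wraps to 9, carry into field.
Longitude field R = 17; −1 → 16 = Q.
Latitude square 8; −1 → 7.

QN97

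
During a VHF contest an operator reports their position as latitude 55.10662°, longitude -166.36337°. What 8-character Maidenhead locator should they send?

AO65tc65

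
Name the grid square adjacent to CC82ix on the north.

Latitude subsquare x = 23; +1 → 24, wraps to 0 = a, carry into square.
Latitude square 2; +1 → 3.
The longitude characters are unchanged.

CC83ia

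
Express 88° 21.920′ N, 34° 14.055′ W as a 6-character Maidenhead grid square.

HR28vi

Add 180° to longitude and 90° to latitude: 145.7657, 178.3653.
Field: 145.7657/20 → 7 → H, 178.3653/10 → 17 → R; chars HR.
Square: 5.7657/2 → 2, 8.3653/1 → 8; chars 28.
Subsquare: 1.7657/0.0833333 → 21 → v, 0.3653/0.0416667 → 8 → i; chars vi.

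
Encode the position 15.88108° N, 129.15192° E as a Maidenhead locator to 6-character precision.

PK45nv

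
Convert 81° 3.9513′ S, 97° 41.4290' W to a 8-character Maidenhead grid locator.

EA18dw74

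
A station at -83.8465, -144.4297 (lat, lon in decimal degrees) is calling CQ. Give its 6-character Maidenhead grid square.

BA76sd

Offset from 180°W / 90°S: lon 35.5703°, lat 6.1535°.
Field: lon ⌊35.5703/20⌋ = 1 → B; lat ⌊6.1535/10⌋ = 0 → A.
Square: lon ⌊15.5703/2⌋ = 7; lat ⌊6.1535/1⌋ = 6.
Subsquare: lon ⌊1.5703/0.0833333⌋ = 18 → s; lat ⌊0.1535/0.0416667⌋ = 3 → d.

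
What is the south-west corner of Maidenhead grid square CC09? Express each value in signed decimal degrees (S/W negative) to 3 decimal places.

-61.000, -140.000

Field C=2, C=2: +2·20° lon, +2·10° lat → SW at lon -140°, lat -70°.
Square 0, 9: +0·2° lon, +9·1° lat → SW at lon -140°, lat -61°.
latitude -61.000, longitude -140.000.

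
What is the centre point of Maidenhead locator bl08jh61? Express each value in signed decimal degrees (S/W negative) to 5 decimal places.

28.29792, -159.19583

Field B=1, L=11: +1·20° lon, +11·10° lat → SW at lon -160°, lat 20°.
Square 0, 8: +0·2° lon, +8·1° lat → SW at lon -160°, lat 28°.
Subsquare j=9, h=7: +9·0.0833333° lon, +7·0.0416667° lat → SW at lon -159.25°, lat 28.2917°.
Extended square 6, 1: +6·0.00833333° lon, +1·0.00416667° lat → SW at lon -159.2°, lat 28.2958°.
Cell spans 0.00833333° lon × 0.00416667° lat. Centre is SW corner plus half of each.
latitude 28.29792, longitude -159.19583.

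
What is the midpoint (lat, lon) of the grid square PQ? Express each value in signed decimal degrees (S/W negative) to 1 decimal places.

Field P=15, Q=16: +15·20° lon, +16·10° lat → SW at lon 120°, lat 70°.
Cell spans 20° lon × 10° lat. Centre is SW corner plus half of each.
latitude 75.0, longitude 130.0.

75.0, 130.0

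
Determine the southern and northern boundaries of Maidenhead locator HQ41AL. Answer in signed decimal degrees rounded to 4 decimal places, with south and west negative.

71.4583, 71.5000

Field H=7, Q=16: +7·20° lon, +16·10° lat → SW at lon -40°, lat 70°.
Square 4, 1: +4·2° lon, +1·1° lat → SW at lon -32°, lat 71°.
Subsquare a=0, l=11: +0·0.0833333° lon, +11·0.0416667° lat → SW at lon -32°, lat 71.4583°.
Cell spans 0.0833333° lon × 0.0416667° lat.
south 71.4583, north 71.5000.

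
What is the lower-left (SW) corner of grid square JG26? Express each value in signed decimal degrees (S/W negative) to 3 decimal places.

-24.000, 4.000

Field J=9, G=6: +9·20° lon, +6·10° lat → SW at lon 0°, lat -30°.
Square 2, 6: +2·2° lon, +6·1° lat → SW at lon 4°, lat -24°.
latitude -24.000, longitude 4.000.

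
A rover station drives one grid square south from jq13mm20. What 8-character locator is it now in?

Latitude extended square 0; −1 → -1, wraps to 9, carry into subsquare.
Latitude subsquare m = 12; −1 → 11 = l.
The longitude characters are unchanged.

JQ13ml29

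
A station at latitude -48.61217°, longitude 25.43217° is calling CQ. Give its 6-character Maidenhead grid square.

Offset from 180°W / 90°S: lon 205.4322°, lat 41.3878°.
Field: lon ⌊205.4322/20⌋ = 10 → K; lat ⌊41.3878/10⌋ = 4 → E.
Square: lon ⌊5.4322/2⌋ = 2; lat ⌊1.3878/1⌋ = 1.
Subsquare: lon ⌊1.4322/0.0833333⌋ = 17 → r; lat ⌊0.3878/0.0416667⌋ = 9 → j.

KE21rj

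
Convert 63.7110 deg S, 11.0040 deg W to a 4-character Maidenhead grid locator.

Offset from 180°W / 90°S: lon 169.00°, lat 26.29°.
Field: 169.00/20 → 8 → I, 26.29/10 → 2 → C; chars IC.
Square: 9.00/2 → 4, 6.29/1 → 6; chars 46.

IC46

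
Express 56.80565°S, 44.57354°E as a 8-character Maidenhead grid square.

Shift to the Maidenhead origin (180°W, 90°S): lon 224.57354, lat 33.19435.
Field: lon ⌊224.57354/20⌋ = 11 → L; lat ⌊33.19435/10⌋ = 3 → D.
Square: lon ⌊4.57354/2⌋ = 2; lat ⌊3.19435/1⌋ = 3.
Subsquare: lon ⌊0.57354/0.0833333⌋ = 6 → g; lat ⌊0.19435/0.0416667⌋ = 4 → e.
Extended square: lon ⌊0.07354/0.00833333⌋ = 8; lat ⌊0.02768/0.00416667⌋ = 6.

LD23ge86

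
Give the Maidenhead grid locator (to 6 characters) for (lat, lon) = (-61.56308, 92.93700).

Add 180° to longitude and 90° to latitude: 272.9370, 28.4369.
Field: 272.9370/20 → 13 → N, 28.4369/10 → 2 → C; chars NC.
Square: 12.9370/2 → 6, 8.4369/1 → 8; chars 68.
Subsquare: 0.9370/0.0833333 → 11 → l, 0.4369/0.0416667 → 10 → k; chars lk.

NC68lk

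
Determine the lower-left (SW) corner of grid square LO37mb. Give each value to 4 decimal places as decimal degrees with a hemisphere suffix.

Field L=11, O=14: +11·20° lon, +14·10° lat → SW at lon 40°, lat 50°.
Square 3, 7: +3·2° lon, +7·1° lat → SW at lon 46°, lat 57°.
Subsquare m=12, b=1: +12·0.0833333° lon, +1·0.0416667° lat → SW at lon 47°, lat 57.0417°.
latitude 57.0417° N, longitude 47.0000° E.

57.0417° N, 47.0000° E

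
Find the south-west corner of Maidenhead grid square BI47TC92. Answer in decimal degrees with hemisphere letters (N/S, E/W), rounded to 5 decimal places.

2.90833° S, 150.34167° W

Field B=1, I=8: +1·20° lon, +8·10° lat → SW at lon -160°, lat -10°.
Square 4, 7: +4·2° lon, +7·1° lat → SW at lon -152°, lat -3°.
Subsquare t=19, c=2: +19·0.0833333° lon, +2·0.0416667° lat → SW at lon -150.417°, lat -2.91667°.
Extended square 9, 2: +9·0.00833333° lon, +2·0.00416667° lat → SW at lon -150.342°, lat -2.90833°.
latitude 2.90833° S, longitude 150.34167° W.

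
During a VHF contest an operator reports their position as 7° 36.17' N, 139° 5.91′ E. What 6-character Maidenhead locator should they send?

PJ97no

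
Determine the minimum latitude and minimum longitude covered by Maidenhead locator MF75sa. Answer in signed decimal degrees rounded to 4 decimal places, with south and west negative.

-35.0000, 75.5000

Field M=12, F=5: +12·20° lon, +5·10° lat → SW at lon 60°, lat -40°.
Square 7, 5: +7·2° lon, +5·1° lat → SW at lon 74°, lat -35°.
Subsquare s=18, a=0: +18·0.0833333° lon, +0·0.0416667° lat → SW at lon 75.5°, lat -35°.
latitude -35.0000, longitude 75.5000.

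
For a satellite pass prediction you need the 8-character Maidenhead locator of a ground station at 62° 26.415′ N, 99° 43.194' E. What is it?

Add 180° to longitude and 90° to latitude: 279.71990, 152.44025.
Field: 279.71990/20 → 13 → N, 152.44025/10 → 15 → P; chars NP.
Square: 19.71990/2 → 9, 2.44025/1 → 2; chars 92.
Subsquare: 1.71990/0.0833333 → 20 → u, 0.44025/0.0416667 → 10 → k; chars uk.
Extended square: 0.05323/0.00833333 → 6, 0.02358/0.00416667 → 5; chars 65.

NP92uk65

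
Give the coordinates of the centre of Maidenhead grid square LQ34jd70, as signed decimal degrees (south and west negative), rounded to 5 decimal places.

Field L=11, Q=16: +11·20° lon, +16·10° lat → SW at lon 40°, lat 70°.
Square 3, 4: +3·2° lon, +4·1° lat → SW at lon 46°, lat 74°.
Subsquare j=9, d=3: +9·0.0833333° lon, +3·0.0416667° lat → SW at lon 46.75°, lat 74.125°.
Extended square 7, 0: +7·0.00833333° lon, +0·0.00416667° lat → SW at lon 46.8083°, lat 74.125°.
Cell spans 0.00833333° lon × 0.00416667° lat. Centre is SW corner plus half of each.
latitude 74.12708, longitude 46.81250.

74.12708, 46.81250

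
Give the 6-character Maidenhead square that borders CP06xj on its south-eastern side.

Longitude subsquare x = 23; +1 → 24, wraps to 0 = a, carry into square.
Longitude square 0; +1 → 1.
Latitude subsquare j = 9; −1 → 8 = i.

CP16ai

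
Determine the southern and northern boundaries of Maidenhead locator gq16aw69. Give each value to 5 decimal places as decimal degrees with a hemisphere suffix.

Field G=6, Q=16: +6·20° lon, +16·10° lat → SW at lon -60°, lat 70°.
Square 1, 6: +1·2° lon, +6·1° lat → SW at lon -58°, lat 76°.
Subsquare a=0, w=22: +0·0.0833333° lon, +22·0.0416667° lat → SW at lon -58°, lat 76.9167°.
Extended square 6, 9: +6·0.00833333° lon, +9·0.00416667° lat → SW at lon -57.95°, lat 76.9542°.
Cell spans 0.00833333° lon × 0.00416667° lat.
south 76.95417° N, north 76.95833° N.

76.95417° N, 76.95833° N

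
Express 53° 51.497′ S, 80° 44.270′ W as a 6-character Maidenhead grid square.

Shift to the Maidenhead origin (180°W, 90°S): lon 99.2622, lat 36.1417.
Field: lon ⌊99.2622/20⌋ = 4 → E; lat ⌊36.1417/10⌋ = 3 → D.
Square: lon ⌊19.2622/2⌋ = 9; lat ⌊6.1417/1⌋ = 6.
Subsquare: lon ⌊1.2622/0.0833333⌋ = 15 → p; lat ⌊0.1417/0.0416667⌋ = 3 → d.

ED96pd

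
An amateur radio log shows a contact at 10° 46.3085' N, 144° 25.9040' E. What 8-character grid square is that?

Offset from 180°W / 90°S: lon 324.43173°, lat 100.77181°.
Field (20°×10°, letters A–R): 324.43173/20 → 16 → Q, 100.77181/10 → 10 → K; chars QK.
Square (2°×1°, digits 0–9): 4.43173/2 → 2, 0.77181/1 → 0; chars 20.
Subsquare (5′×2.5′, letters a–x): 0.43173/0.0833333 → 5 → f, 0.77181/0.0416667 → 18 → s; chars fs.
Extended square (30″×15″, digits 0–9): 0.01507/0.00833333 → 1, 0.02181/0.00416667 → 5; chars 15.

QK20fs15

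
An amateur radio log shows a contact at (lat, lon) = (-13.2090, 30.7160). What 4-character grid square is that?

Offset from 180°W / 90°S: lon 210.72°, lat 76.79°.
Field: 210.72/20 → 10 → K, 76.79/10 → 7 → H; chars KH.
Square: 10.72/2 → 5, 6.79/1 → 6; chars 56.

KH56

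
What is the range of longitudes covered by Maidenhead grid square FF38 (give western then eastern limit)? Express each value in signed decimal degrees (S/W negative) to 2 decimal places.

Field F=5, F=5: +5·20° lon, +5·10° lat → SW at lon -80°, lat -40°.
Square 3, 8: +3·2° lon, +8·1° lat → SW at lon -74°, lat -32°.
Cell spans 2° lon × 1° lat.
west -74.00, east -72.00.

-74.00, -72.00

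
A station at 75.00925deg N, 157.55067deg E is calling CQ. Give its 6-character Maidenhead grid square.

QQ85sa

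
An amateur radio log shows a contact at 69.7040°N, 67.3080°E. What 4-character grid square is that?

Offset from 180°W / 90°S: lon 247.31°, lat 159.70°.
Field: 247.31/20 → 12 → M, 159.70/10 → 15 → P; chars MP.
Square: 7.31/2 → 3, 9.70/1 → 9; chars 39.

MP39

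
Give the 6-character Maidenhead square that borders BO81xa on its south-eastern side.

BO90ax

Longitude subsquare x = 23; +1 → 24, wraps to 0 = a, carry into square.
Longitude square 8; +1 → 9.
Latitude subsquare a = 0; −1 → -1, wraps to 23 = x, carry into square.
Latitude square 1; −1 → 0.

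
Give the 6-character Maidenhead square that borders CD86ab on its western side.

Longitude subsquare a = 0; −1 → -1, wraps to 23 = x, carry into square.
Longitude square 8; −1 → 7.
The latitude characters are unchanged.

CD76xb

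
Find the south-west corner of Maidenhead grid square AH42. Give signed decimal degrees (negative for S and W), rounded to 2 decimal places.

Field A=0, H=7: +0·20° lon, +7·10° lat → SW at lon -180°, lat -20°.
Square 4, 2: +4·2° lon, +2·1° lat → SW at lon -172°, lat -18°.
latitude -18.00, longitude -172.00.

-18.00, -172.00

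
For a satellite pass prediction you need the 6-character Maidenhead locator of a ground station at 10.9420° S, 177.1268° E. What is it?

Add 180° to longitude and 90° to latitude: 357.1268, 79.0580.
Field: 357.1268/20 → 17 → R, 79.0580/10 → 7 → H; chars RH.
Square: 17.1268/2 → 8, 9.0580/1 → 9; chars 89.
Subsquare: 1.1268/0.0833333 → 13 → n, 0.0580/0.0416667 → 1 → b; chars nb.

RH89nb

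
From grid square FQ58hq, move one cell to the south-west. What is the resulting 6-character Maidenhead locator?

FQ58gp

Longitude subsquare h = 7; −1 → 6 = g.
Latitude subsquare q = 16; −1 → 15 = p.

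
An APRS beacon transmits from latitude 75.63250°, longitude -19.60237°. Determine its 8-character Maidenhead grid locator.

IQ05ep71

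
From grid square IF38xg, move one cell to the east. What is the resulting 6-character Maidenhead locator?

Longitude subsquare x = 23; +1 → 24, wraps to 0 = a, carry into square.
Longitude square 3; +1 → 4.
The latitude characters are unchanged.

IF48ag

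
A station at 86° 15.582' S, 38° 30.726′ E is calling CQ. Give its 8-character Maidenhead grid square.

KA93gr17

Shift to the Maidenhead origin (180°W, 90°S): lon 218.51210, lat 3.74030.
Field: 218.51210/20 → 10 → K, 3.74030/10 → 0 → A; chars KA.
Square: 18.51210/2 → 9, 3.74030/1 → 3; chars 93.
Subsquare: 0.51210/0.0833333 → 6 → g, 0.74030/0.0416667 → 17 → r; chars gr.
Extended square: 0.01210/0.00833333 → 1, 0.03197/0.00416667 → 7; chars 17.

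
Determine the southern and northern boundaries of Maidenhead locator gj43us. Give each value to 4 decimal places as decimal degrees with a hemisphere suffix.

Field G=6, J=9: +6·20° lon, +9·10° lat → SW at lon -60°, lat 0°.
Square 4, 3: +4·2° lon, +3·1° lat → SW at lon -52°, lat 3°.
Subsquare u=20, s=18: +20·0.0833333° lon, +18·0.0416667° lat → SW at lon -50.3333°, lat 3.75°.
Cell spans 0.0833333° lon × 0.0416667° lat.
south 3.7500° N, north 3.7917° N.

3.7500° N, 3.7917° N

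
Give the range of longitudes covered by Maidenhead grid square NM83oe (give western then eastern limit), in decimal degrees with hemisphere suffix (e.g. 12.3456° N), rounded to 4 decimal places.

97.1667° E, 97.2500° E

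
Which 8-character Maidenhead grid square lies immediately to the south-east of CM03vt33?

CM03vt42

Longitude extended square 3; +1 → 4.
Latitude extended square 3; −1 → 2.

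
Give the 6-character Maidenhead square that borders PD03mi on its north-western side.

Longitude subsquare m = 12; −1 → 11 = l.
Latitude subsquare i = 8; +1 → 9 = j.

PD03lj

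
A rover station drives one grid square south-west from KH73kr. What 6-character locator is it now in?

Longitude subsquare k = 10; −1 → 9 = j.
Latitude subsquare r = 17; −1 → 16 = q.

KH73jq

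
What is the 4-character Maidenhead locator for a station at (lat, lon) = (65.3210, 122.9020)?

PP15

Offset from 180°W / 90°S: lon 302.90°, lat 155.32°.
Field: lon ⌊302.90/20⌋ = 15 → P; lat ⌊155.32/10⌋ = 15 → P.
Square: lon ⌊2.90/2⌋ = 1; lat ⌊5.32/1⌋ = 5.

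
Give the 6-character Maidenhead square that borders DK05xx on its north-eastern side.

Longitude subsquare x = 23; +1 → 24, wraps to 0 = a, carry into square.
Longitude square 0; +1 → 1.
Latitude subsquare x = 23; +1 → 24, wraps to 0 = a, carry into square.
Latitude square 5; +1 → 6.

DK16aa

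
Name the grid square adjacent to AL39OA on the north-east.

AL39pb

Longitude subsquare o = 14; +1 → 15 = p.
Latitude subsquare a = 0; +1 → 1 = b.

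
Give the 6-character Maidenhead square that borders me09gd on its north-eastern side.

Longitude subsquare g = 6; +1 → 7 = h.
Latitude subsquare d = 3; +1 → 4 = e.

ME09he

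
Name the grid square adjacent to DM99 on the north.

DN90

Latitude square 9; +1 → 10, wraps to 0, carry into field.
Latitude field M = 12; +1 → 13 = N.
The longitude characters are unchanged.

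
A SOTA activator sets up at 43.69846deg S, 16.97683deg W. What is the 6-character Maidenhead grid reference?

IE16mh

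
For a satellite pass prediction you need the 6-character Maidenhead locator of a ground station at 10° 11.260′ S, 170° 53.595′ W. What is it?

Offset from 180°W / 90°S: lon 9.1068°, lat 79.8123°.
Field: 9.1068/20 → 0 → A, 79.8123/10 → 7 → H; chars AH.
Square: 9.1068/2 → 4, 9.8123/1 → 9; chars 49.
Subsquare: 1.1068/0.0833333 → 13 → n, 0.8123/0.0416667 → 19 → t; chars nt.

AH49nt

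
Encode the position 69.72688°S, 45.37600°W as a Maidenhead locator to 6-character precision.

Add 180° to longitude and 90° to latitude: 134.6240, 20.2731.
Field: 134.6240/20 → 6 → G, 20.2731/10 → 2 → C; chars GC.
Square: 14.6240/2 → 7, 0.2731/1 → 0; chars 70.
Subsquare: 0.6240/0.0833333 → 7 → h, 0.2731/0.0416667 → 6 → g; chars hg.

GC70hg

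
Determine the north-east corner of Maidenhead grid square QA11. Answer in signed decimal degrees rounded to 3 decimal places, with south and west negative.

-88.000, 144.000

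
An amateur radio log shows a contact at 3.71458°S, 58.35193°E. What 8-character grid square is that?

LI96eg28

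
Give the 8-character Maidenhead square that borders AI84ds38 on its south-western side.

AI84ds27

Longitude extended square 3; −1 → 2.
Latitude extended square 8; −1 → 7.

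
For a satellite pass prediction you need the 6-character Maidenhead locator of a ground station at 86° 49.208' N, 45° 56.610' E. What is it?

Add 180° to longitude and 90° to latitude: 225.9435, 176.8201.
Field: 225.9435/20 → 11 → L, 176.8201/10 → 17 → R; chars LR.
Square: 5.9435/2 → 2, 6.8201/1 → 6; chars 26.
Subsquare: 1.9435/0.0833333 → 23 → x, 0.8201/0.0416667 → 19 → t; chars xt.

LR26xt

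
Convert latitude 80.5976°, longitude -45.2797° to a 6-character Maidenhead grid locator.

Offset from 180°W / 90°S: lon 134.7203°, lat 170.5976°.
Field (20°×10°, letters A–R): 134.7203/20 → 6 → G, 170.5976/10 → 17 → R; chars GR.
Square (2°×1°, digits 0–9): 14.7203/2 → 7, 0.5976/1 → 0; chars 70.
Subsquare (5′×2.5′, letters a–x): 0.7203/0.0833333 → 8 → i, 0.5976/0.0416667 → 14 → o; chars io.

GR70io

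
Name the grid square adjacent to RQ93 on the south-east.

AQ02

Longitude square 9; +1 → 10, wraps to 0, carry into field.
Longitude field R = 17; +1 → 18, wraps to 0 = A, wrapping around the antimeridian.
Latitude square 3; −1 → 2.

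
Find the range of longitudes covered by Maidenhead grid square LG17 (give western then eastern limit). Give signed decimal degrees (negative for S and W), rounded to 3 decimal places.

42.000, 44.000

Field L=11, G=6: +11·20° lon, +6·10° lat → SW at lon 40°, lat -30°.
Square 1, 7: +1·2° lon, +7·1° lat → SW at lon 42°, lat -23°.
Cell spans 2° lon × 1° lat.
west 42.000, east 44.000.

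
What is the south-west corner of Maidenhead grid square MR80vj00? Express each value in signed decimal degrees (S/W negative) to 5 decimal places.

80.37500, 77.75000

Field M=12, R=17: +12·20° lon, +17·10° lat → SW at lon 60°, lat 80°.
Square 8, 0: +8·2° lon, +0·1° lat → SW at lon 76°, lat 80°.
Subsquare v=21, j=9: +21·0.0833333° lon, +9·0.0416667° lat → SW at lon 77.75°, lat 80.375°.
Extended square 0, 0: +0·0.00833333° lon, +0·0.00416667° lat → SW at lon 77.75°, lat 80.375°.
latitude 80.37500, longitude 77.75000.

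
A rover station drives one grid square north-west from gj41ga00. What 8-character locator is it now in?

GJ41fa91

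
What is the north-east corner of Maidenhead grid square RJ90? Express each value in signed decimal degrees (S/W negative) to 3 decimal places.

Field R=17, J=9: +17·20° lon, +9·10° lat → SW at lon 160°, lat 0°.
Square 9, 0: +9·2° lon, +0·1° lat → SW at lon 178°, lat 0°.
Cell spans 2° lon × 1° lat. NE corner is SW corner plus one full cell.
latitude 1.000, longitude 180.000.

1.000, 180.000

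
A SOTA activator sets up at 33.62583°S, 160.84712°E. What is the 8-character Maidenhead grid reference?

Shift to the Maidenhead origin (180°W, 90°S): lon 340.84712, lat 56.37417.
Field: 340.84712/20 → 17 → R, 56.37417/10 → 5 → F; chars RF.
Square: 0.84712/2 → 0, 6.37417/1 → 6; chars 06.
Subsquare: 0.84712/0.0833333 → 10 → k, 0.37417/0.0416667 → 8 → i; chars ki.
Extended square: 0.01379/0.00833333 → 1, 0.04084/0.00416667 → 9; chars 19.

RF06ki19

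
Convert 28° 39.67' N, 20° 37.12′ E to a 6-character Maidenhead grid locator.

Offset from 180°W / 90°S: lon 200.6187°, lat 118.6612°.
Field: lon ⌊200.6187/20⌋ = 10 → K; lat ⌊118.6612/10⌋ = 11 → L.
Square: lon ⌊0.6187/2⌋ = 0; lat ⌊8.6612/1⌋ = 8.
Subsquare: lon ⌊0.6187/0.0833333⌋ = 7 → h; lat ⌊0.6612/0.0416667⌋ = 15 → p.

KL08hp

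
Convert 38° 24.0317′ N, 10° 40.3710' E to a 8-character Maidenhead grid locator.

JM58ij06

Shift to the Maidenhead origin (180°W, 90°S): lon 190.67285, lat 128.40053.
Field: lon ⌊190.67285/20⌋ = 9 → J; lat ⌊128.40053/10⌋ = 12 → M.
Square: lon ⌊10.67285/2⌋ = 5; lat ⌊8.40053/1⌋ = 8.
Subsquare: lon ⌊0.67285/0.0833333⌋ = 8 → i; lat ⌊0.40053/0.0416667⌋ = 9 → j.
Extended square: lon ⌊0.00618/0.00833333⌋ = 0; lat ⌊0.02553/0.00416667⌋ = 6.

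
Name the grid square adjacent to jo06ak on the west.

IO96xk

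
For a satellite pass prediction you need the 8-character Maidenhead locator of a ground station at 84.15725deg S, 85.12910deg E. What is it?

Offset from 180°W / 90°S: lon 265.12910°, lat 5.84275°.
Field: lon ⌊265.12910/20⌋ = 13 → N; lat ⌊5.84275/10⌋ = 0 → A.
Square: lon ⌊5.12910/2⌋ = 2; lat ⌊5.84275/1⌋ = 5.
Subsquare: lon ⌊1.12910/0.0833333⌋ = 13 → n; lat ⌊0.84275/0.0416667⌋ = 20 → u.
Extended square: lon ⌊0.04577/0.00833333⌋ = 5; lat ⌊0.00942/0.00416667⌋ = 2.

NA25nu52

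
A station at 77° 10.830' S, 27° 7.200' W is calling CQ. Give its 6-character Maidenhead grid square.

HB62kt

Add 180° to longitude and 90° to latitude: 152.8800, 12.8195.
Field (20°×10°, letters A–R): lon ⌊152.8800/20⌋ = 7 → H; lat ⌊12.8195/10⌋ = 1 → B.
Square (2°×1°, digits 0–9): lon ⌊12.8800/2⌋ = 6; lat ⌊2.8195/1⌋ = 2.
Subsquare (5′×2.5′, letters a–x): lon ⌊0.8800/0.0833333⌋ = 10 → k; lat ⌊0.8195/0.0416667⌋ = 19 → t.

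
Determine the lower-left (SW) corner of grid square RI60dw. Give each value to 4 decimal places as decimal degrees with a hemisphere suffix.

9.0833° S, 172.2500° E

Field R=17, I=8: +17·20° lon, +8·10° lat → SW at lon 160°, lat -10°.
Square 6, 0: +6·2° lon, +0·1° lat → SW at lon 172°, lat -10°.
Subsquare d=3, w=22: +3·0.0833333° lon, +22·0.0416667° lat → SW at lon 172.25°, lat -9.08333°.
latitude 9.0833° S, longitude 172.2500° E.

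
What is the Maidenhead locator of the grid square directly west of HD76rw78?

HD76rw68

Longitude extended square 7; −1 → 6.
The latitude characters are unchanged.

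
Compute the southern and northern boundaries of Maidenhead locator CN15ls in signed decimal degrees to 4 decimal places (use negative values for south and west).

45.7500, 45.7917

Field C=2, N=13: +2·20° lon, +13·10° lat → SW at lon -140°, lat 40°.
Square 1, 5: +1·2° lon, +5·1° lat → SW at lon -138°, lat 45°.
Subsquare l=11, s=18: +11·0.0833333° lon, +18·0.0416667° lat → SW at lon -137.083°, lat 45.75°.
Cell spans 0.0833333° lon × 0.0416667° lat.
south 45.7500, north 45.7917.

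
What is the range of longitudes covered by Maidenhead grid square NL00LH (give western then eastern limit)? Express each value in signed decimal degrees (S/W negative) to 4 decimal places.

80.9167, 81.0000

Field N=13, L=11: +13·20° lon, +11·10° lat → SW at lon 80°, lat 20°.
Square 0, 0: +0·2° lon, +0·1° lat → SW at lon 80°, lat 20°.
Subsquare l=11, h=7: +11·0.0833333° lon, +7·0.0416667° lat → SW at lon 80.9167°, lat 20.2917°.
Cell spans 0.0833333° lon × 0.0416667° lat.
west 80.9167, east 81.0000.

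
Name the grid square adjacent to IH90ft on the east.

IH90gt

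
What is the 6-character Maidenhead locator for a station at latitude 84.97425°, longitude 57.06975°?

Add 180° to longitude and 90° to latitude: 237.0697, 174.9742.
Field: 237.0697/20 → 11 → L, 174.9742/10 → 17 → R; chars LR.
Square: 17.0697/2 → 8, 4.9742/1 → 4; chars 84.
Subsquare: 1.0697/0.0833333 → 12 → m, 0.9742/0.0416667 → 23 → x; chars mx.

LR84mx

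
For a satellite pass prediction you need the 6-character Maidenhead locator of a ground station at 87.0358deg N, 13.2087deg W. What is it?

Add 180° to longitude and 90° to latitude: 166.7913, 177.0358.
Field: 166.7913/20 → 8 → I, 177.0358/10 → 17 → R; chars IR.
Square: 6.7913/2 → 3, 7.0358/1 → 7; chars 37.
Subsquare: 0.7913/0.0833333 → 9 → j, 0.0358/0.0416667 → 0 → a; chars ja.

IR37ja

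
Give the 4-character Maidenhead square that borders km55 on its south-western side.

Longitude square 5; −1 → 4.
Latitude square 5; −1 → 4.

KM44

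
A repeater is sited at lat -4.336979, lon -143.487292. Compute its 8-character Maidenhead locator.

BI85gp19

Shift to the Maidenhead origin (180°W, 90°S): lon 36.51271, lat 85.66302.
Field: lon ⌊36.51271/20⌋ = 1 → B; lat ⌊85.66302/10⌋ = 8 → I.
Square: lon ⌊16.51271/2⌋ = 8; lat ⌊5.66302/1⌋ = 5.
Subsquare: lon ⌊0.51271/0.0833333⌋ = 6 → g; lat ⌊0.66302/0.0416667⌋ = 15 → p.
Extended square: lon ⌊0.01271/0.00833333⌋ = 1; lat ⌊0.03802/0.00416667⌋ = 9.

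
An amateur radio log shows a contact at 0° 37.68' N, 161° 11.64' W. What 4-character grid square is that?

AJ90

Shift to the Maidenhead origin (180°W, 90°S): lon 18.81, lat 90.63.
Field: lon ⌊18.81/20⌋ = 0 → A; lat ⌊90.63/10⌋ = 9 → J.
Square: lon ⌊18.81/2⌋ = 9; lat ⌊0.63/1⌋ = 0.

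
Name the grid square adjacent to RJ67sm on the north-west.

Longitude subsquare s = 18; −1 → 17 = r.
Latitude subsquare m = 12; +1 → 13 = n.

RJ67rn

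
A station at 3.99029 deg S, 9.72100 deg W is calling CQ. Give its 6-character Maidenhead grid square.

Shift to the Maidenhead origin (180°W, 90°S): lon 170.2790, lat 86.0097.
Field: lon ⌊170.2790/20⌋ = 8 → I; lat ⌊86.0097/10⌋ = 8 → I.
Square: lon ⌊10.2790/2⌋ = 5; lat ⌊6.0097/1⌋ = 6.
Subsquare: lon ⌊0.2790/0.0833333⌋ = 3 → d; lat ⌊0.0097/0.0416667⌋ = 0 → a.

II56da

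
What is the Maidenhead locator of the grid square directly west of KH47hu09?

KH47gu99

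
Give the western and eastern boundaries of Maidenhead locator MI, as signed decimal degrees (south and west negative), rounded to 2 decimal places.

Field M=12, I=8: +12·20° lon, +8·10° lat → SW at lon 60°, lat -10°.
Cell spans 20° lon × 10° lat.
west 60.00, east 80.00.

60.00, 80.00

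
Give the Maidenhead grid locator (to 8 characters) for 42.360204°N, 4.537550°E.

Offset from 180°W / 90°S: lon 184.53755°, lat 132.36020°.
Field: 184.53755/20 → 9 → J, 132.36020/10 → 13 → N; chars JN.
Square: 4.53755/2 → 2, 2.36020/1 → 2; chars 22.
Subsquare: 0.53755/0.0833333 → 6 → g, 0.36020/0.0416667 → 8 → i; chars gi.
Extended square: 0.03755/0.00833333 → 4, 0.02687/0.00416667 → 6; chars 46.

JN22gi46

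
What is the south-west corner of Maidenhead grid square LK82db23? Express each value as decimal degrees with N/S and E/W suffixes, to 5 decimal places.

Field L=11, K=10: +11·20° lon, +10·10° lat → SW at lon 40°, lat 10°.
Square 8, 2: +8·2° lon, +2·1° lat → SW at lon 56°, lat 12°.
Subsquare d=3, b=1: +3·0.0833333° lon, +1·0.0416667° lat → SW at lon 56.25°, lat 12.0417°.
Extended square 2, 3: +2·0.00833333° lon, +3·0.00416667° lat → SW at lon 56.2667°, lat 12.0542°.
latitude 12.05417° N, longitude 56.26667° E.

12.05417° N, 56.26667° E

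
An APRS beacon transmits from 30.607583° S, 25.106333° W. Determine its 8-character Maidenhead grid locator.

Add 180° to longitude and 90° to latitude: 154.89367, 59.39242.
Field: lon ⌊154.89367/20⌋ = 7 → H; lat ⌊59.39242/10⌋ = 5 → F.
Square: lon ⌊14.89367/2⌋ = 7; lat ⌊9.39242/1⌋ = 9.
Subsquare: lon ⌊0.89367/0.0833333⌋ = 10 → k; lat ⌊0.39242/0.0416667⌋ = 9 → j.
Extended square: lon ⌊0.06033/0.00833333⌋ = 7; lat ⌊0.01742/0.00416667⌋ = 4.

HF79kj74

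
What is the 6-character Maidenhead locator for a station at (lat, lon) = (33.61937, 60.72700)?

MM03io

Offset from 180°W / 90°S: lon 240.7270°, lat 123.6194°.
Field: lon ⌊240.7270/20⌋ = 12 → M; lat ⌊123.6194/10⌋ = 12 → M.
Square: lon ⌊0.7270/2⌋ = 0; lat ⌊3.6194/1⌋ = 3.
Subsquare: lon ⌊0.7270/0.0833333⌋ = 8 → i; lat ⌊0.6194/0.0416667⌋ = 14 → o.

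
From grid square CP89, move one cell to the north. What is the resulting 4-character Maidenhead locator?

CQ80

Latitude square 9; +1 → 10, wraps to 0, carry into field.
Latitude field P = 15; +1 → 16 = Q.
The longitude characters are unchanged.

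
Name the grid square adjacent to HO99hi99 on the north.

Latitude extended square 9; +1 → 10, wraps to 0, carry into subsquare.
Latitude subsquare i = 8; +1 → 9 = j.
The longitude characters are unchanged.

HO99hj90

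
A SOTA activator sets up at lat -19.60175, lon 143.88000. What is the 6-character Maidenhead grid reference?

QH10wj

Shift to the Maidenhead origin (180°W, 90°S): lon 323.8800, lat 70.3983.
Field: 323.8800/20 → 16 → Q, 70.3983/10 → 7 → H; chars QH.
Square: 3.8800/2 → 1, 0.3983/1 → 0; chars 10.
Subsquare: 1.8800/0.0833333 → 22 → w, 0.3983/0.0416667 → 9 → j; chars wj.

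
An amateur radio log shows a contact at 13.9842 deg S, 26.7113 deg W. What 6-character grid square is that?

HH66pa

Offset from 180°W / 90°S: lon 153.2887°, lat 76.0158°.
Field: lon ⌊153.2887/20⌋ = 7 → H; lat ⌊76.0158/10⌋ = 7 → H.
Square: lon ⌊13.2887/2⌋ = 6; lat ⌊6.0158/1⌋ = 6.
Subsquare: lon ⌊1.2887/0.0833333⌋ = 15 → p; lat ⌊0.0158/0.0416667⌋ = 0 → a.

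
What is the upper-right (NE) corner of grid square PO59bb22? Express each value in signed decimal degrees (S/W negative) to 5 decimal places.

59.05417, 130.10833

Field P=15, O=14: +15·20° lon, +14·10° lat → SW at lon 120°, lat 50°.
Square 5, 9: +5·2° lon, +9·1° lat → SW at lon 130°, lat 59°.
Subsquare b=1, b=1: +1·0.0833333° lon, +1·0.0416667° lat → SW at lon 130.083°, lat 59.0417°.
Extended square 2, 2: +2·0.00833333° lon, +2·0.00416667° lat → SW at lon 130.1°, lat 59.05°.
Cell spans 0.00833333° lon × 0.00416667° lat. NE corner is SW corner plus one full cell.
latitude 59.05417, longitude 130.10833.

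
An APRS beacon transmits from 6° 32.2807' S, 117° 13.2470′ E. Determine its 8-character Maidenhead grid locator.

OI83ol60

Shift to the Maidenhead origin (180°W, 90°S): lon 297.22078, lat 83.46199.
Field: 297.22078/20 → 14 → O, 83.46199/10 → 8 → I; chars OI.
Square: 17.22078/2 → 8, 3.46199/1 → 3; chars 83.
Subsquare: 1.22078/0.0833333 → 14 → o, 0.46199/0.0416667 → 11 → l; chars ol.
Extended square: 0.05412/0.00833333 → 6, 0.00366/0.00416667 → 0; chars 60.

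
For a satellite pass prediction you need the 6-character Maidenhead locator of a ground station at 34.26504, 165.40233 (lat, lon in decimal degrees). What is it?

Offset from 180°W / 90°S: lon 345.4023°, lat 124.2650°.
Field: lon ⌊345.4023/20⌋ = 17 → R; lat ⌊124.2650/10⌋ = 12 → M.
Square: lon ⌊5.4023/2⌋ = 2; lat ⌊4.2650/1⌋ = 4.
Subsquare: lon ⌊1.4023/0.0833333⌋ = 16 → q; lat ⌊0.2650/0.0416667⌋ = 6 → g.

RM24qg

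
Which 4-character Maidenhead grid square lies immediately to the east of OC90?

PC00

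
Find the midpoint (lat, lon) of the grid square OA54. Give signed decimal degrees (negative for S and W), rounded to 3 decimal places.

Field O=14, A=0: +14·20° lon, +0·10° lat → SW at lon 100°, lat -90°.
Square 5, 4: +5·2° lon, +4·1° lat → SW at lon 110°, lat -86°.
Cell spans 2° lon × 1° lat. Centre is SW corner plus half of each.
latitude -85.500, longitude 111.000.

-85.500, 111.000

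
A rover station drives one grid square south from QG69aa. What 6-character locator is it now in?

Latitude subsquare a = 0; −1 → -1, wraps to 23 = x, carry into square.
Latitude square 9; −1 → 8.
The longitude characters are unchanged.

QG68ax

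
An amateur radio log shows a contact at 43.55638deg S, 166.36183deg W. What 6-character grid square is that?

Add 180° to longitude and 90° to latitude: 13.6382, 46.4436.
Field (20°×10°, letters A–R): lon ⌊13.6382/20⌋ = 0 → A; lat ⌊46.4436/10⌋ = 4 → E.
Square (2°×1°, digits 0–9): lon ⌊13.6382/2⌋ = 6; lat ⌊6.4436/1⌋ = 6.
Subsquare (5′×2.5′, letters a–x): lon ⌊1.6382/0.0833333⌋ = 19 → t; lat ⌊0.4436/0.0416667⌋ = 10 → k.

AE66tk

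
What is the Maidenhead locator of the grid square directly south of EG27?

Latitude square 7; −1 → 6.
The longitude characters are unchanged.

EG26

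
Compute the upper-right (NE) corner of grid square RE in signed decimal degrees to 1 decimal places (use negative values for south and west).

-40.0, 180.0

Field R=17, E=4: +17·20° lon, +4·10° lat → SW at lon 160°, lat -50°.
Cell spans 20° lon × 10° lat. NE corner is SW corner plus one full cell.
latitude -40.0, longitude 180.0.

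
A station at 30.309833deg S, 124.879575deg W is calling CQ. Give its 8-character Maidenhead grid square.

Shift to the Maidenhead origin (180°W, 90°S): lon 55.12042, lat 59.69017.
Field: 55.12042/20 → 2 → C, 59.69017/10 → 5 → F; chars CF.
Square: 15.12042/2 → 7, 9.69017/1 → 9; chars 79.
Subsquare: 1.12042/0.0833333 → 13 → n, 0.69017/0.0416667 → 16 → q; chars nq.
Extended square: 0.03709/0.00833333 → 4, 0.02350/0.00416667 → 5; chars 45.

CF79nq45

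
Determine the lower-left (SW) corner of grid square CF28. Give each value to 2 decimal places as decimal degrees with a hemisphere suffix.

32.00° S, 136.00° W

Field C=2, F=5: +2·20° lon, +5·10° lat → SW at lon -140°, lat -40°.
Square 2, 8: +2·2° lon, +8·1° lat → SW at lon -136°, lat -32°.
latitude 32.00° S, longitude 136.00° W.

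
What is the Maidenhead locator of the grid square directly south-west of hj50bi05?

Longitude extended square 0; −1 → -1, wraps to 9, carry into subsquare.
Longitude subsquare b = 1; −1 → 0 = a.
Latitude extended square 5; −1 → 4.

HJ50ai94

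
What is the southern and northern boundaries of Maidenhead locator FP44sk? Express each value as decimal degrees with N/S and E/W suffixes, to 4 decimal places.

64.4167° N, 64.4583° N

Field F=5, P=15: +5·20° lon, +15·10° lat → SW at lon -80°, lat 60°.
Square 4, 4: +4·2° lon, +4·1° lat → SW at lon -72°, lat 64°.
Subsquare s=18, k=10: +18·0.0833333° lon, +10·0.0416667° lat → SW at lon -70.5°, lat 64.4167°.
Cell spans 0.0833333° lon × 0.0416667° lat.
south 64.4167° N, north 64.4583° N.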